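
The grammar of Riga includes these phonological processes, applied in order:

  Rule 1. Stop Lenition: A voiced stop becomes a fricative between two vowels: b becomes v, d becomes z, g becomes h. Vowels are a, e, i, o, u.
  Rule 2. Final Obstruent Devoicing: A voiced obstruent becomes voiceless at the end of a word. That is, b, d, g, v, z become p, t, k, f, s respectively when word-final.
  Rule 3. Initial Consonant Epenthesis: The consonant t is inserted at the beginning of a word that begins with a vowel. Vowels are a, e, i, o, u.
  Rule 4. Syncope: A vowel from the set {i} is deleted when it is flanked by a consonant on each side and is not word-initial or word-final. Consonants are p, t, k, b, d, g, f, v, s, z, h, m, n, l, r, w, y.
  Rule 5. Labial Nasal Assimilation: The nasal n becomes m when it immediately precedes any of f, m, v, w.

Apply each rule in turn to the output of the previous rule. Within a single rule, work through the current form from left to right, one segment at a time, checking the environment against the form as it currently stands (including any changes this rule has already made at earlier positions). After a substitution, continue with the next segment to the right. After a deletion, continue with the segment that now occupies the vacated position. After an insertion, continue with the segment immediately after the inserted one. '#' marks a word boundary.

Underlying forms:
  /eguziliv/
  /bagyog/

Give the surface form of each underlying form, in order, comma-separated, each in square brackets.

[tehuzlf], [bagyok]

/eguziliv/:
  Rule 1 Stop Lenition: [eguziliv] → [ehuziliv]
  Rule 2 Final Obstruent Devoicing: [ehuziliv] → [ehuzilif]
  Rule 3 Initial Consonant Epenthesis: [ehuzilif] → [tehuzilif]
  Rule 4 Syncope: [tehuzilif] → [tehuzlf]
  Rule 5 Labial Nasal Assimilation: no change — [tehuzlf]
/bagyog/:
  Rule 1 Stop Lenition: no change — [bagyog]
  Rule 2 Final Obstruent Devoicing: [bagyog] → [bagyok]
  Rule 3 Initial Consonant Epenthesis: no change — [bagyok]
  Rule 4 Syncope: no change — [bagyok]
  Rule 5 Labial Nasal Assimilation: no change — [bagyok]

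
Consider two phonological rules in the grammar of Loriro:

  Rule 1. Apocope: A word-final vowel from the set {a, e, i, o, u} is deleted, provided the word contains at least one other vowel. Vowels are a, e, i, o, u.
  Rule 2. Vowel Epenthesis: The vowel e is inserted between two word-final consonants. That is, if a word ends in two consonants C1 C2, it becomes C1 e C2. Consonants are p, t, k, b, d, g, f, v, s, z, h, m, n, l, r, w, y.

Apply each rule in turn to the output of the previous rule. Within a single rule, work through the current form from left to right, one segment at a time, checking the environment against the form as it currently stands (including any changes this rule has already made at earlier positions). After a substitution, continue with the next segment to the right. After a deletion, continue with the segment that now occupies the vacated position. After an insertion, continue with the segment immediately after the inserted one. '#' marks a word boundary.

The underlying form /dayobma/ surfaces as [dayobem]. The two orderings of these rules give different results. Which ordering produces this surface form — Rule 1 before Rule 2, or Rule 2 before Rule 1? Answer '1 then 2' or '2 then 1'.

1 then 2

Order 1 then 2:
  1 Apocope: [dayobma] → [dayobm]
  2 Vowel Epenthesis: [dayobm] → [dayobem]
  result: [dayobem]
Order 2 then 1:
  2 Vowel Epenthesis: no change — [dayobma]
  1 Apocope: [dayobma] → [dayobm]
  result: [dayobm]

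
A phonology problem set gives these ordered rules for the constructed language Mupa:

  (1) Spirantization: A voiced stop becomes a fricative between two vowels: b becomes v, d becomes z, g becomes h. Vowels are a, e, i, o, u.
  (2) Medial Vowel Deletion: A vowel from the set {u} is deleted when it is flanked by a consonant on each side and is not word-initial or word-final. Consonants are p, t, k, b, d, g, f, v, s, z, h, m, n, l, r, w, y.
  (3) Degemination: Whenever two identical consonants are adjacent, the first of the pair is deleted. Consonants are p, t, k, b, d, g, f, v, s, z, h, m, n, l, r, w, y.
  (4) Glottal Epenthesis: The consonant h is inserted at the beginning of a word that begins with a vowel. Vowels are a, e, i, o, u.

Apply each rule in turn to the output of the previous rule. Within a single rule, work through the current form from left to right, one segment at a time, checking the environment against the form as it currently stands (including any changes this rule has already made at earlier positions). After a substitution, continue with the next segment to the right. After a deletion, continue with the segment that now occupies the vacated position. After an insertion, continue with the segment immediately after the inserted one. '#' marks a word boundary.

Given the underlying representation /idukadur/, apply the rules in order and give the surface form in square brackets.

(1) Spirantization: [idukadur] → [izukazur]
(2) Medial Vowel Deletion: [izukazur] → [izkazr]
(3) Degemination: no change — [izkazr]
(4) Glottal Epenthesis: [izkazr] → [hizkazr]

[hizkazr]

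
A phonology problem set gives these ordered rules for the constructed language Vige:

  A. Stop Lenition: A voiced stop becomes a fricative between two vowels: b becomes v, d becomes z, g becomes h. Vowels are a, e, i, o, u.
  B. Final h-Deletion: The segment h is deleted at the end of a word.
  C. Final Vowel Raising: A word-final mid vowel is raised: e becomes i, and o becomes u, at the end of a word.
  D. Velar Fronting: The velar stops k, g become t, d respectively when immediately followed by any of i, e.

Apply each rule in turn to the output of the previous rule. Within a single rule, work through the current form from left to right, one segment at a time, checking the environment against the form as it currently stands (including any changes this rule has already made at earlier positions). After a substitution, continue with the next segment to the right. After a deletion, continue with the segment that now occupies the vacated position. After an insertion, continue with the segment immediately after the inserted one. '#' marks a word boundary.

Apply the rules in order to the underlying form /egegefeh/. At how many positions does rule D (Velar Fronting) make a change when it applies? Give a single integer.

A Stop Lenition: [egegefeh] → [ehehefeh]
B Final h-Deletion: [ehehefeh] → [ehehefe]
C Final Vowel Raising: [ehehefe] → [ehehefi]
D Velar Fronting: no change — [ehehefi]
Rule D changed 0 position(s).

0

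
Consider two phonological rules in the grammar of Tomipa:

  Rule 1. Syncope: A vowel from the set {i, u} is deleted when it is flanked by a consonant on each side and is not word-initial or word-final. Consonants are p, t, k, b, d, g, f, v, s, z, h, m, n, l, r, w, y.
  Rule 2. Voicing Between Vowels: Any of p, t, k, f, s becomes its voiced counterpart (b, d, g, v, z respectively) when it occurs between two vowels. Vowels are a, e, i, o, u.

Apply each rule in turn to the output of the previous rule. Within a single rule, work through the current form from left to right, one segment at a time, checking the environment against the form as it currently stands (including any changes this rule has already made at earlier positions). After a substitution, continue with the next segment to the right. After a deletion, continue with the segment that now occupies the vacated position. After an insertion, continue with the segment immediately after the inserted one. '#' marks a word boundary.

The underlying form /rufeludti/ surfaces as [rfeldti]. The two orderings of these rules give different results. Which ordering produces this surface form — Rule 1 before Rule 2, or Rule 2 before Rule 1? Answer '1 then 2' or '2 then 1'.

Order 1 then 2:
  1 Syncope: [rufeludti] → [rfeldti]
  2 Voicing Between Vowels: no change — [rfeldti]
  result: [rfeldti]
Order 2 then 1:
  2 Voicing Between Vowels: [rufeludti] → [ruveludti]
  1 Syncope: [ruveludti] → [rveldti]
  result: [rveldti]

1 then 2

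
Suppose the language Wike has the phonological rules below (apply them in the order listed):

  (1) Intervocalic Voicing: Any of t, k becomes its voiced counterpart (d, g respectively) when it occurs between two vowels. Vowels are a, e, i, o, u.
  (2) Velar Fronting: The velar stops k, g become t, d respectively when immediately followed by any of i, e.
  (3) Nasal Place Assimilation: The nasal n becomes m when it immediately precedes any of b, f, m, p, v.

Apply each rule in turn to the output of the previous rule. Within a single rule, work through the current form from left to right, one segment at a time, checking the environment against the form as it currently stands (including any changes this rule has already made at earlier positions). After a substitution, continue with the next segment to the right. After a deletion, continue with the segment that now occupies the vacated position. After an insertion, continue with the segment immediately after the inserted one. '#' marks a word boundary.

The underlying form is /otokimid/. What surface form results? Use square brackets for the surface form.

(1) Intervocalic Voicing: [otokimid] → [odogimid]
(2) Velar Fronting: [odogimid] → [ododimid]
(3) Nasal Place Assimilation: no change — [ododimid]

[ododimid]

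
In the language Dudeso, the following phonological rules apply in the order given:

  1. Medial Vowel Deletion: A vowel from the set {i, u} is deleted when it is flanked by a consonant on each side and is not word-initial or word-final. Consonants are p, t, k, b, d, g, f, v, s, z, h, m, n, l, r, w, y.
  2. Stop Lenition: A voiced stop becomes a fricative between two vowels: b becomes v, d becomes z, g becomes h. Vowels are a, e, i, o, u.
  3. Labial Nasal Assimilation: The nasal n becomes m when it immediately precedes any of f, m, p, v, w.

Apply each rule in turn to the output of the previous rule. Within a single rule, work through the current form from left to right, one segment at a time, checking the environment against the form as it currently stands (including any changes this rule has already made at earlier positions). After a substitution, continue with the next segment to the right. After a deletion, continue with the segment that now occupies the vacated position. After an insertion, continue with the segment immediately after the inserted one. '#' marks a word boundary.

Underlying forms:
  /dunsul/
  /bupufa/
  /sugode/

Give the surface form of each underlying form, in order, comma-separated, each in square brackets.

/dunsul/:
  1 Medial Vowel Deletion: [dunsul] → [dnsl]
  2 Stop Lenition: no change — [dnsl]
  3 Labial Nasal Assimilation: no change — [dnsl]
/bupufa/:
  1 Medial Vowel Deletion: [bupufa] → [bpfa]
  2 Stop Lenition: no change — [bpfa]
  3 Labial Nasal Assimilation: no change — [bpfa]
/sugode/:
  1 Medial Vowel Deletion: [sugode] → [sgode]
  2 Stop Lenition: [sgode] → [sgoze]
  3 Labial Nasal Assimilation: no change — [sgoze]

[dnsl], [bpfa], [sgoze]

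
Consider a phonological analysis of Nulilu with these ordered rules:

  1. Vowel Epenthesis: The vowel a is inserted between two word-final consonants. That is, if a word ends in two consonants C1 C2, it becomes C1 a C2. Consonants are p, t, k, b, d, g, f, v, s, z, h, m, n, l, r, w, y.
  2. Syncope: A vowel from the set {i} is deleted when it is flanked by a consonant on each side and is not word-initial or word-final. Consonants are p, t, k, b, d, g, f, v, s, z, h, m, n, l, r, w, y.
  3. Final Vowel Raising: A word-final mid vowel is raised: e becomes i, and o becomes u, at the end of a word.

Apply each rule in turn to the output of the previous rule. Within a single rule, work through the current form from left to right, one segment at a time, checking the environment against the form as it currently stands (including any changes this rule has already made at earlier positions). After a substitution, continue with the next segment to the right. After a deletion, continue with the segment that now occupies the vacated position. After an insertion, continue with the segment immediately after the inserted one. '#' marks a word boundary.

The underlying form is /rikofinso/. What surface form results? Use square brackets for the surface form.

1 Vowel Epenthesis: no change — [rikofinso]
2 Syncope: [rikofinso] → [rkofnso]
3 Final Vowel Raising: [rkofnso] → [rkofnsu]

[rkofnsu]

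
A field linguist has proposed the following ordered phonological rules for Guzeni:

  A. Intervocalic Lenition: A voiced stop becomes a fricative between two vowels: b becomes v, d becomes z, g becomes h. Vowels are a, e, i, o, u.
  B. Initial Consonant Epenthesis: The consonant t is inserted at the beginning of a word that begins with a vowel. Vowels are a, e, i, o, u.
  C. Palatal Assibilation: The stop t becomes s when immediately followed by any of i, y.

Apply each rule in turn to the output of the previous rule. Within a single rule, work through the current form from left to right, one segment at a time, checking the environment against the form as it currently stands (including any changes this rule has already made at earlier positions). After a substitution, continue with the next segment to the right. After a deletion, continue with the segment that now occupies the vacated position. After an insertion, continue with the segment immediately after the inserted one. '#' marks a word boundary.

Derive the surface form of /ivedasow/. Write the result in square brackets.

A Intervocalic Lenition: [ivedasow] → [ivezasow]
B Initial Consonant Epenthesis: [ivezasow] → [tivezasow]
C Palatal Assibilation: [tivezasow] → [sivezasow]

[sivezasow]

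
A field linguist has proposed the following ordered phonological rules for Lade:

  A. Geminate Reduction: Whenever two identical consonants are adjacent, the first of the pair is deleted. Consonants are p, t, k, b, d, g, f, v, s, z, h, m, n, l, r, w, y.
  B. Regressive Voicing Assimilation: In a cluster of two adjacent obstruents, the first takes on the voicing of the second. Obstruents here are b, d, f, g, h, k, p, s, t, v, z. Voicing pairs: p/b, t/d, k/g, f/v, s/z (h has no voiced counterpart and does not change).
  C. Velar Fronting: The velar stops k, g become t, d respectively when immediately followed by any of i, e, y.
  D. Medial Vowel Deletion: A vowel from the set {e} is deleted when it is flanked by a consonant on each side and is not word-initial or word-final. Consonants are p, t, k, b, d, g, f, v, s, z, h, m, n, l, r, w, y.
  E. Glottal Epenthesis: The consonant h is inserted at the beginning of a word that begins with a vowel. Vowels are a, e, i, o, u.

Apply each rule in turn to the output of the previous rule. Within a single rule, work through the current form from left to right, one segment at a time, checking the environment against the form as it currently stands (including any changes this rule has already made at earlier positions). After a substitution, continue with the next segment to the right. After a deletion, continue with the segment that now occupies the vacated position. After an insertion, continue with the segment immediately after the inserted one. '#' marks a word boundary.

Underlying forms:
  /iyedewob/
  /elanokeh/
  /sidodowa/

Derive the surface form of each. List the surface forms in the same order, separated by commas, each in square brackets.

/iyedewob/:
  A Geminate Reduction: no change — [iyedewob]
  B Regressive Voicing Assimilation: no change — [iyedewob]
  C Velar Fronting: no change — [iyedewob]
  D Medial Vowel Deletion: [iyedewob] → [iydwob]
  E Glottal Epenthesis: [iydwob] → [hiydwob]
/elanokeh/:
  A Geminate Reduction: no change — [elanokeh]
  B Regressive Voicing Assimilation: no change — [elanokeh]
  C Velar Fronting: [elanokeh] → [elanoteh]
  D Medial Vowel Deletion: [elanoteh] → [elanoth]
  E Glottal Epenthesis: [elanoth] → [helanoth]
/sidodowa/:
  A Geminate Reduction: no change — [sidodowa]
  B Regressive Voicing Assimilation: no change — [sidodowa]
  C Velar Fronting: no change — [sidodowa]
  D Medial Vowel Deletion: no change — [sidodowa]
  E Glottal Epenthesis: no change — [sidodowa]

[hiydwob], [helanoth], [sidodowa]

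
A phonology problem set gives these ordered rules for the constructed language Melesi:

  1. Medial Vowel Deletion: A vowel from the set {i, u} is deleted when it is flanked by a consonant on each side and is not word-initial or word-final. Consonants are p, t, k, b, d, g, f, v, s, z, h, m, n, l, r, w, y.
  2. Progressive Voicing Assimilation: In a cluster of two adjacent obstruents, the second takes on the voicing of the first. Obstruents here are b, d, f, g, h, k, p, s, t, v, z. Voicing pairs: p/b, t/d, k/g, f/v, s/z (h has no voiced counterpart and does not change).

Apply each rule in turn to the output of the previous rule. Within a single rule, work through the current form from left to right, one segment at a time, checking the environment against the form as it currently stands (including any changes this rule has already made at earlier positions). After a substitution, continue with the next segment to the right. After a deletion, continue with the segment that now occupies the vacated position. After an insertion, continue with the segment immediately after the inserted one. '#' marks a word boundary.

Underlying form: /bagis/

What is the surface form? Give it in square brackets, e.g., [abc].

1 Medial Vowel Deletion: [bagis] → [bags]
2 Progressive Voicing Assimilation: [bags] → [bagz]

[bagz]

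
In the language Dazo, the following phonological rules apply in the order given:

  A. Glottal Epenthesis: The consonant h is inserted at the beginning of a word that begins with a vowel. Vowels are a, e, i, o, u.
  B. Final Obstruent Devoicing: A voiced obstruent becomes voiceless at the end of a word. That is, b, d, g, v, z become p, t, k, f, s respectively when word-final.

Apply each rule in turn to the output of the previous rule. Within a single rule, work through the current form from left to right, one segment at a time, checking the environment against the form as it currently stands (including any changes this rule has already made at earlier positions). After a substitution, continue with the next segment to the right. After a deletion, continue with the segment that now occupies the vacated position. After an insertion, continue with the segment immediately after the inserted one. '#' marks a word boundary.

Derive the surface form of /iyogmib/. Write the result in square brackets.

[hiyogmip]

A Glottal Epenthesis: [iyogmib] → [hiyogmib]
B Final Obstruent Devoicing: [hiyogmib] → [hiyogmip]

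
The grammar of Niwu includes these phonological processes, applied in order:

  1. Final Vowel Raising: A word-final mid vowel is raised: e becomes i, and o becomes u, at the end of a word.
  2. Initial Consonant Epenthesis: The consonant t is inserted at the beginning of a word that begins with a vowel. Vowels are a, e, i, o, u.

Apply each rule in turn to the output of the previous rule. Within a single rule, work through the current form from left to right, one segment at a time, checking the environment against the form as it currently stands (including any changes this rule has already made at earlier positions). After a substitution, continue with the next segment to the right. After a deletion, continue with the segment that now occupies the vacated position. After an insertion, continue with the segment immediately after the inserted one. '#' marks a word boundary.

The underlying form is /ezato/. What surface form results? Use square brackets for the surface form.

[tezatu]

1 Final Vowel Raising: [ezato] → [ezatu]
2 Initial Consonant Epenthesis: [ezatu] → [tezatu]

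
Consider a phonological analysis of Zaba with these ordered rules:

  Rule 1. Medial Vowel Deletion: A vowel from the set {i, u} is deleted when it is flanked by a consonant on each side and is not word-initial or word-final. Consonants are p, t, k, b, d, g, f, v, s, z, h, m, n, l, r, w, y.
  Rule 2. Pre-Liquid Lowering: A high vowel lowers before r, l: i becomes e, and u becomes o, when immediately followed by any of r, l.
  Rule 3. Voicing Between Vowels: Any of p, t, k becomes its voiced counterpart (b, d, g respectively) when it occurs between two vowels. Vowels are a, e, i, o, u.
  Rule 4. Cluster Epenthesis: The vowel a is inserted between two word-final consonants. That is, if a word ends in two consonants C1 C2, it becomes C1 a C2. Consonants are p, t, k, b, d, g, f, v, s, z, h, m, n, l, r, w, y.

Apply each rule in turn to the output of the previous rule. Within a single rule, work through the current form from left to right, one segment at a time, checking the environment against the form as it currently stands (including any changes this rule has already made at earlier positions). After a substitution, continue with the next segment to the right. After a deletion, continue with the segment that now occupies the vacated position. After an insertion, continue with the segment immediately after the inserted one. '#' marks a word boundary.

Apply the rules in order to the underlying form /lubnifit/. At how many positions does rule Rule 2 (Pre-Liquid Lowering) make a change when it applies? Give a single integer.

Rule 1 Medial Vowel Deletion: [lubnifit] → [lbnft]
Rule 2 Pre-Liquid Lowering: no change — [lbnft]
Rule 3 Voicing Between Vowels: no change — [lbnft]
Rule 4 Cluster Epenthesis: [lbnft] → [lbnfat]
Rule Rule 2 changed 0 position(s).

0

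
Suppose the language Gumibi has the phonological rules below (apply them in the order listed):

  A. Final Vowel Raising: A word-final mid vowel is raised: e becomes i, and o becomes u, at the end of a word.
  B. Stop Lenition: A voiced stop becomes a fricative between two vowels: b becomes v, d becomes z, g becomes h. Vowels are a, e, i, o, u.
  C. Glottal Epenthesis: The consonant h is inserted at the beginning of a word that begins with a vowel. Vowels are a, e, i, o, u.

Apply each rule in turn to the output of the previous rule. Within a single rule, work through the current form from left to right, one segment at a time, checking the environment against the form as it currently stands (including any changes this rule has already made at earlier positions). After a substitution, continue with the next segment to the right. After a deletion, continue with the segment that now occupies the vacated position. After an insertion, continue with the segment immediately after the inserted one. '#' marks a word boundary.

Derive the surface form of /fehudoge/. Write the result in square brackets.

A Final Vowel Raising: [fehudoge] → [fehudogi]
B Stop Lenition: [fehudogi] → [fehuzohi]
C Glottal Epenthesis: no change — [fehuzohi]

[fehuzohi]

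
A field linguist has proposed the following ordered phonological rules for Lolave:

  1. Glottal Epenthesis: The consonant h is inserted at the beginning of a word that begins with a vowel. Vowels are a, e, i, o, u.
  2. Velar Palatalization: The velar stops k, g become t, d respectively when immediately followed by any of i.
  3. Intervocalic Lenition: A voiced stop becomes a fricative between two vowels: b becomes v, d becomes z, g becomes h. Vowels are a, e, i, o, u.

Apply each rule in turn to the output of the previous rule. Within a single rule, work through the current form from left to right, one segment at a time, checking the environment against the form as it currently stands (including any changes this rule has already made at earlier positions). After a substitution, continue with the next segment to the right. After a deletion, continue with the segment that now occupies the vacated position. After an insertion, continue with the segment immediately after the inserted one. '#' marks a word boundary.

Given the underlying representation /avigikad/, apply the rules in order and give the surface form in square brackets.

1 Glottal Epenthesis: [avigikad] → [havigikad]
2 Velar Palatalization: [havigikad] → [havidikad]
3 Intervocalic Lenition: [havidikad] → [havizikad]

[havizikad]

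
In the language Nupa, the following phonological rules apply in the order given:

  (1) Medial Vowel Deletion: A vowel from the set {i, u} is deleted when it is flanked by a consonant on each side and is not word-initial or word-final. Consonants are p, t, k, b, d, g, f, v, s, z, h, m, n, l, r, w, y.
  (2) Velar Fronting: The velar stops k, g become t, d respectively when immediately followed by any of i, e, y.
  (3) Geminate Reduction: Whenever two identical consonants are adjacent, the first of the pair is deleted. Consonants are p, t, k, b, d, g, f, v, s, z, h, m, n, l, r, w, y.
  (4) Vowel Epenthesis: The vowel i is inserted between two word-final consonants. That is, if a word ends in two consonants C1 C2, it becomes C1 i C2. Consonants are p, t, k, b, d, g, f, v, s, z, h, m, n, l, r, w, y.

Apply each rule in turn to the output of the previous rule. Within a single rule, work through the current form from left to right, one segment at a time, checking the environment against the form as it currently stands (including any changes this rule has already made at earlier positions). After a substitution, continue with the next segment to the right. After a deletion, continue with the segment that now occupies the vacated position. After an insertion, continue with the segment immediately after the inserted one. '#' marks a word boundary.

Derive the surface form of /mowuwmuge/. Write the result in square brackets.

[mowmde]

(1) Medial Vowel Deletion: [mowuwmuge] → [mowwmge]
(2) Velar Fronting: [mowwmge] → [mowwmde]
(3) Geminate Reduction: [mowwmde] → [mowmde]
(4) Vowel Epenthesis: no change — [mowmde]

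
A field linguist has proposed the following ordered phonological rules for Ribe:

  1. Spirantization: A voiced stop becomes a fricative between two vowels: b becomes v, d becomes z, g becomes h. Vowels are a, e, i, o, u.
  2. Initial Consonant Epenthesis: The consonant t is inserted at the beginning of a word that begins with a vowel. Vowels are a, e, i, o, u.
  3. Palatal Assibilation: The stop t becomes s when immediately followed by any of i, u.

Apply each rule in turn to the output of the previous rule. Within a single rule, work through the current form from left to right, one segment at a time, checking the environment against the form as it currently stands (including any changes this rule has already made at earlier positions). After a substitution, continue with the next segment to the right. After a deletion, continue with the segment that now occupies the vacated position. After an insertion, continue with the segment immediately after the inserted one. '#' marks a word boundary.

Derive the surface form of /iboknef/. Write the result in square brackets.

1 Spirantization: [iboknef] → [ivoknef]
2 Initial Consonant Epenthesis: [ivoknef] → [tivoknef]
3 Palatal Assibilation: [tivoknef] → [sivoknef]

[sivoknef]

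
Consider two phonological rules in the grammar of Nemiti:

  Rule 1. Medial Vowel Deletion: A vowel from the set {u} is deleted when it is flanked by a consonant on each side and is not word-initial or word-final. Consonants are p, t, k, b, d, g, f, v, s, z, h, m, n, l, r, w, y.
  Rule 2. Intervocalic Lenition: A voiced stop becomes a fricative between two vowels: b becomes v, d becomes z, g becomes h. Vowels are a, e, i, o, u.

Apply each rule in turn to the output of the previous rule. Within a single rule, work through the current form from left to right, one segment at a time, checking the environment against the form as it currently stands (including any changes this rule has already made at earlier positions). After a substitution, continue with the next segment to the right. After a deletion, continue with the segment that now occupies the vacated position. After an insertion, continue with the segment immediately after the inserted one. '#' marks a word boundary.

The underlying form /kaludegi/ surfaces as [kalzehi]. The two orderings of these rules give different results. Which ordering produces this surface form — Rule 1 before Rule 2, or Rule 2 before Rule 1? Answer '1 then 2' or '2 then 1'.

Order 1 then 2:
  1 Medial Vowel Deletion: [kaludegi] → [kaldegi]
  2 Intervocalic Lenition: [kaldegi] → [kaldehi]
  result: [kaldehi]
Order 2 then 1:
  2 Intervocalic Lenition: [kaludegi] → [kaluzehi]
  1 Medial Vowel Deletion: [kaluzehi] → [kalzehi]
  result: [kalzehi]

2 then 1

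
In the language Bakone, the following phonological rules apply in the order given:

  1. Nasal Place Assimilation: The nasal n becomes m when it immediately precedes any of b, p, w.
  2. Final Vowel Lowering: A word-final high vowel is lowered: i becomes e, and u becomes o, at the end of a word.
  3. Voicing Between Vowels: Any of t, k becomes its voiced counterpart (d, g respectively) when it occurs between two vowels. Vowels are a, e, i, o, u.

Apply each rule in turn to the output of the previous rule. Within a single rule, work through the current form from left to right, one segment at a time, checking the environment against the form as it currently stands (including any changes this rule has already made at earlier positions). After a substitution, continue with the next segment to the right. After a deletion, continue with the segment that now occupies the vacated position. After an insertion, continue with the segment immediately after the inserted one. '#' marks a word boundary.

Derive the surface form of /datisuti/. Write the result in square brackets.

1 Nasal Place Assimilation: no change — [datisuti]
2 Final Vowel Lowering: [datisuti] → [datisute]
3 Voicing Between Vowels: [datisute] → [dadisude]

[dadisude]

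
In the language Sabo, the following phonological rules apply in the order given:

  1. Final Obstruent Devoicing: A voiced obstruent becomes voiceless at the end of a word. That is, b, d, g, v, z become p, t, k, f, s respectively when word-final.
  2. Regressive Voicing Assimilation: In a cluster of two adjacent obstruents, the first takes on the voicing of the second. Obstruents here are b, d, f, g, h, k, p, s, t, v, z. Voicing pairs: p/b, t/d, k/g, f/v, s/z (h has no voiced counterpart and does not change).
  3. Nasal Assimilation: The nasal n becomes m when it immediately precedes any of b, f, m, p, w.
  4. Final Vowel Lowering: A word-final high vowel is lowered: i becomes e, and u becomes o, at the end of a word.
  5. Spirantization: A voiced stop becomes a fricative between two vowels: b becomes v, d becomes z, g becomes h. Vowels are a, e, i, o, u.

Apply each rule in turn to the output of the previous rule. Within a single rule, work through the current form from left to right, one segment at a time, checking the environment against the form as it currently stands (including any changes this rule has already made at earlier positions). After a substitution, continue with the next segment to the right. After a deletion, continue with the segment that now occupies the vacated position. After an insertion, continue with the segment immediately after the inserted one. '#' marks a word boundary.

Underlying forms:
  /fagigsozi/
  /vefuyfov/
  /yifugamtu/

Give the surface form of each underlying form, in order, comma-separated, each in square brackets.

/fagigsozi/:
  1 Final Obstruent Devoicing: no change — [fagigsozi]
  2 Regressive Voicing Assimilation: [fagigsozi] → [fagiksozi]
  3 Nasal Assimilation: no change — [fagiksozi]
  4 Final Vowel Lowering: [fagiksozi] → [fagiksoze]
  5 Spirantization: [fagiksoze] → [fahiksoze]
/vefuyfov/:
  1 Final Obstruent Devoicing: [vefuyfov] → [vefuyfof]
  2 Regressive Voicing Assimilation: no change — [vefuyfof]
  3 Nasal Assimilation: no change — [vefuyfof]
  4 Final Vowel Lowering: no change — [vefuyfof]
  5 Spirantization: no change — [vefuyfof]
/yifugamtu/:
  1 Final Obstruent Devoicing: no change — [yifugamtu]
  2 Regressive Voicing Assimilation: no change — [yifugamtu]
  3 Nasal Assimilation: no change — [yifugamtu]
  4 Final Vowel Lowering: [yifugamtu] → [yifugamto]
  5 Spirantization: [yifugamto] → [yifuhamto]

[fahiksoze], [vefuyfof], [yifuhamto]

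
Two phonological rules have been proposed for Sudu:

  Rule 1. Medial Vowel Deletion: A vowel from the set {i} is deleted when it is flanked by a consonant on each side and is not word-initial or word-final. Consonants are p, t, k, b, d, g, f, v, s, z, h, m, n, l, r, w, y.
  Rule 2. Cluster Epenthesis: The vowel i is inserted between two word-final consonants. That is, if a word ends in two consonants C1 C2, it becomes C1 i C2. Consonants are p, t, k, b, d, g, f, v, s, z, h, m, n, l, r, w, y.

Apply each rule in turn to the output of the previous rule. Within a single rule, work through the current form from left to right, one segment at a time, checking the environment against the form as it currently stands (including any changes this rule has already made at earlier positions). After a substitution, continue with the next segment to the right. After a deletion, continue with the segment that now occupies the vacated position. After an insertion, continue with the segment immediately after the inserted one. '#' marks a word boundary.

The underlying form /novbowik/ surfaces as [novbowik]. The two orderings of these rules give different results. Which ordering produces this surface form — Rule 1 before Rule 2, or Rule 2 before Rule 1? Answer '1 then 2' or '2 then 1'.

Order 1 then 2:
  1 Medial Vowel Deletion: [novbowik] → [novbowk]
  2 Cluster Epenthesis: [novbowk] → [novbowik]
  result: [novbowik]
Order 2 then 1:
  2 Cluster Epenthesis: no change — [novbowik]
  1 Medial Vowel Deletion: [novbowik] → [novbowk]
  result: [novbowk]

1 then 2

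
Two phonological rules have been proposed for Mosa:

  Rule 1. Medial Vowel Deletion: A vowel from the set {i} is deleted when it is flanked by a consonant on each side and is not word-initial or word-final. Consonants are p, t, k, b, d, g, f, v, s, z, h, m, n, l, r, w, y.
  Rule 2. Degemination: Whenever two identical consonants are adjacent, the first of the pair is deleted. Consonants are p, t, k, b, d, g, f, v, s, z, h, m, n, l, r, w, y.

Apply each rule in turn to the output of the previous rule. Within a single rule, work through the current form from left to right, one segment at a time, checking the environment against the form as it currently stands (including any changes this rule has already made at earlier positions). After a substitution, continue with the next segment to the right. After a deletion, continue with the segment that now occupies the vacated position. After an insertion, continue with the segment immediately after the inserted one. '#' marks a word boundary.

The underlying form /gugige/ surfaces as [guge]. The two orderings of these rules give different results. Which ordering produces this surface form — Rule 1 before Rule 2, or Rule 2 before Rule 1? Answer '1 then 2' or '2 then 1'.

Order 1 then 2:
  1 Medial Vowel Deletion: [gugige] → [gugge]
  2 Degemination: [gugge] → [guge]
  result: [guge]
Order 2 then 1:
  2 Degemination: no change — [gugige]
  1 Medial Vowel Deletion: [gugige] → [gugge]
  result: [gugge]

1 then 2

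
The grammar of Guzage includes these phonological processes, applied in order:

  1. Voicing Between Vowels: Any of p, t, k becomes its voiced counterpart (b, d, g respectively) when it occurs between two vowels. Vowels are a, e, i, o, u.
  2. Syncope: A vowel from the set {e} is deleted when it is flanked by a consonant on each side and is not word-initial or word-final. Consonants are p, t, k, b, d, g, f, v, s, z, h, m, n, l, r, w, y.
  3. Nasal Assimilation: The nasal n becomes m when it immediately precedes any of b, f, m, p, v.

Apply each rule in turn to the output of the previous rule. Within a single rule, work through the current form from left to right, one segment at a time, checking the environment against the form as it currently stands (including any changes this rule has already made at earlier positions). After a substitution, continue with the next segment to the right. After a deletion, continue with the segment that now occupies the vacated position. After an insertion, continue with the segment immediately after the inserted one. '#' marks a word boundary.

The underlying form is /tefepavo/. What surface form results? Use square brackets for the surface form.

[tfbavo]

1 Voicing Between Vowels: [tefepavo] → [tefebavo]
2 Syncope: [tefebavo] → [tfbavo]
3 Nasal Assimilation: no change — [tfbavo]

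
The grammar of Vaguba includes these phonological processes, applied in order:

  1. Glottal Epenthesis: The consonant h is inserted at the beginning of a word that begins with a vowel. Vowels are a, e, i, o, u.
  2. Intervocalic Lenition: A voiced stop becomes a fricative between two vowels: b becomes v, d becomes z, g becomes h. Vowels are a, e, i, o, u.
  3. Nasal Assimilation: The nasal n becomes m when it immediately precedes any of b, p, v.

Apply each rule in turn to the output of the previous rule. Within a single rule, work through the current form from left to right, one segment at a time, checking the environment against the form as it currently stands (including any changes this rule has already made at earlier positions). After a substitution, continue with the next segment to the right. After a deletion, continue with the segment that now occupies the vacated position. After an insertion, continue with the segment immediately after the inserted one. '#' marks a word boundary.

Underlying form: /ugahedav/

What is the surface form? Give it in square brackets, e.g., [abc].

1 Glottal Epenthesis: [ugahedav] → [hugahedav]
2 Intervocalic Lenition: [hugahedav] → [huhahezav]
3 Nasal Assimilation: no change — [huhahezav]

[huhahezav]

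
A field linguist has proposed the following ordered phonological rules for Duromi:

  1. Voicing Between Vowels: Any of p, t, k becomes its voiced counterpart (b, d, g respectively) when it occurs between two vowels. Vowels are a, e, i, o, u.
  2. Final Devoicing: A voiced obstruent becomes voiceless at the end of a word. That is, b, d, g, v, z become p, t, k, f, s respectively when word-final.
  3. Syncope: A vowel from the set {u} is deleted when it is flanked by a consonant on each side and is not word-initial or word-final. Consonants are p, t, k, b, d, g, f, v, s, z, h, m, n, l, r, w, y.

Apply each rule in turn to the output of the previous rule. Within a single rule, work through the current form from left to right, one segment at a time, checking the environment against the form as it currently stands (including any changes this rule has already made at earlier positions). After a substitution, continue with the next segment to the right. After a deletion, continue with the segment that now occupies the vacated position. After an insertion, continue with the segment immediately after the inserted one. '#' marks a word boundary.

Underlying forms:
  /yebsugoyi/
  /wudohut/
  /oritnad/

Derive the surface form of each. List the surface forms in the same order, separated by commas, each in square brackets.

[yebsgoyi], [wdoht], [oritnat]

/yebsugoyi/:
  1 Voicing Between Vowels: no change — [yebsugoyi]
  2 Final Devoicing: no change — [yebsugoyi]
  3 Syncope: [yebsugoyi] → [yebsgoyi]
/wudohut/:
  1 Voicing Between Vowels: no change — [wudohut]
  2 Final Devoicing: no change — [wudohut]
  3 Syncope: [wudohut] → [wdoht]
/oritnad/:
  1 Voicing Between Vowels: no change — [oritnad]
  2 Final Devoicing: [oritnad] → [oritnat]
  3 Syncope: no change — [oritnat]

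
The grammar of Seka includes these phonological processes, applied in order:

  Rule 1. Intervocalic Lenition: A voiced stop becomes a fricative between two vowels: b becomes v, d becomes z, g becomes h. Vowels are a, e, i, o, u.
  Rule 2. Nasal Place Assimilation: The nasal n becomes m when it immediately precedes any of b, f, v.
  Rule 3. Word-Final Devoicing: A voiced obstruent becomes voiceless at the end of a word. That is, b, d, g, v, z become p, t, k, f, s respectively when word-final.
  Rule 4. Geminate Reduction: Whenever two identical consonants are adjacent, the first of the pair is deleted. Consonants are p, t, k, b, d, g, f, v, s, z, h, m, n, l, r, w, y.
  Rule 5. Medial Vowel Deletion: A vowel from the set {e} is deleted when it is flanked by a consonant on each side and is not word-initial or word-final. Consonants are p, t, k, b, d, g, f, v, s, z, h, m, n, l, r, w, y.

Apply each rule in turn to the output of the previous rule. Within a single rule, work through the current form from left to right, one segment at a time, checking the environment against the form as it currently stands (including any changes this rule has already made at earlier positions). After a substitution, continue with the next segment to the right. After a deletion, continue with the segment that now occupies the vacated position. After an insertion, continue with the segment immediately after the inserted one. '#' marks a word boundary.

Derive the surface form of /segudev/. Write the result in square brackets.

Rule 1 Intervocalic Lenition: [segudev] → [sehuzev]
Rule 2 Nasal Place Assimilation: no change — [sehuzev]
Rule 3 Word-Final Devoicing: [sehuzev] → [sehuzef]
Rule 4 Geminate Reduction: no change — [sehuzef]
Rule 5 Medial Vowel Deletion: [sehuzef] → [shuzf]

[shuzf]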